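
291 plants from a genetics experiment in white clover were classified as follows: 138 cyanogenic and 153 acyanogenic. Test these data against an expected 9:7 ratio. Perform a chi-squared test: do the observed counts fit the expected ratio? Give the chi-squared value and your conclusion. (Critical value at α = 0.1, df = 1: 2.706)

9.214; not consistent

The 9:7 ratio has 16 parts, so with N = 291 the expected counts are:
  cyanogenic: 291 × 9/16 = 163.6875
  acyanogenic: 291 × 7/16 = 127.3125
χ² = Σ (O − E)² / E
  cyanogenic: (138 − 163.6875)² / 163.6875 = 4.0311
  acyanogenic: (153 − 127.3125)² / 127.3125 = 5.1829
χ² = 4.0311 + 5.1829 = 9.214
Degrees of freedom = 2 − 1 = 1; critical value at α = 0.1 is 2.706.
Since 9.214 > 2.706, we reject the null hypothesis — the data do not fit the 9:7 ratio.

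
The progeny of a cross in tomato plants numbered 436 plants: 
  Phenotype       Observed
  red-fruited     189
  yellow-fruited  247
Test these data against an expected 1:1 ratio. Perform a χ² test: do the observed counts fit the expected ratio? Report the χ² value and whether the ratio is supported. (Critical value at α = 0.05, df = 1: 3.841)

Total ratio parts = 2. Expected numbers out of 436:
  red-fruited: 436 × 1/2 = 218
  yellow-fruited: 436 × 1/2 = 218
χ² = Σ (O − E)² / E
  red-fruited: (189 − 218)² / 218 = 3.8578
  yellow-fruited: (247 − 218)² / 218 = 3.8578
χ² = 3.8578 + 3.8578 = 7.7156 ≈ 7.716
Degrees of freedom = 2 − 1 = 1; critical value at α = 0.05 is 3.841.
Since 7.716 > 3.841, we reject the null hypothesis — the data do not fit the 1:1 ratio.

7.716; not consistent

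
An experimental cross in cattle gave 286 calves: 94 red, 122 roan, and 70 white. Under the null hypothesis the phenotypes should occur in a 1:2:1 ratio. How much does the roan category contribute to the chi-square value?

Total ratio parts = 4. Expected numbers out of 286:
  red: 286 × 1/4 = 71.5
  roan: 286 × 2/4 = 143
  white: 286 × 1/4 = 71.5
Contribution of roan: (122 − 143)² / 143 = 3.0839

3.084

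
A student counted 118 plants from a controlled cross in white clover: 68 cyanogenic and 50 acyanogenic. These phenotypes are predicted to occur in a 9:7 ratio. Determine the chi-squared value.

0.091

Expected counts for N = 118 under a 9:7 ratio (total parts = 16):
  cyanogenic: 118 × 9/16 = 66.375
  acyanogenic: 118 × 7/16 = 51.625
χ² = Σ (O − E)² / E
  cyanogenic: (68 − 66.375)² / 66.375 = 0.0398
  acyanogenic: (50 − 51.625)² / 51.625 = 0.0512
χ² = 0.0398 + 0.0512 = 0.091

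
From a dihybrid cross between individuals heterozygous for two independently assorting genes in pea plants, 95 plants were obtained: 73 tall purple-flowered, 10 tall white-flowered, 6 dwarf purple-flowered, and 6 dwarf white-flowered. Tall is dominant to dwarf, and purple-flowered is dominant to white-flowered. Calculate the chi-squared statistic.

A dihybrid F₂ with independent assortment and complete dominance at both loci gives a 9:3:3:1 phenotypic ratio.
Total ratio parts = 16. Expected numbers out of 95:
  tall purple-flowered: 95 × 9/16 = 53.4375
  tall white-flowered: 95 × 3/16 = 17.8125
  dwarf purple-flowered: 95 × 3/16 = 17.8125
  dwarf white-flowered: 95 × 1/16 = 5.9375
χ² = Σ (O − E)² / E
  tall purple-flowered: (73 − 53.4375)² / 53.4375 = 7.1615
  tall white-flowered: (10 − 17.8125)² / 17.8125 = 3.4265
  dwarf purple-flowered: (6 − 17.8125)² / 17.8125 = 7.8336
  dwarf white-flowered: (6 − 5.9375)² / 5.9375 = 0.0007
χ² = 7.1615 + 3.4265 + 7.8336 + 0.0007 = 18.4223 ≈ 18.422

18.422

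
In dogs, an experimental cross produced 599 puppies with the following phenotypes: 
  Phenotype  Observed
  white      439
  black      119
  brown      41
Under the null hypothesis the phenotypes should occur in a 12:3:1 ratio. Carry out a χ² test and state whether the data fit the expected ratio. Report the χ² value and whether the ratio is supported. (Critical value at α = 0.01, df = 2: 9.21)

0.971; consistent

Under the 12:3:1 hypothesis (Σ ratio = 16, N = 599):
  white: 599 × 12/16 = 449.25
  black: 599 × 3/16 = 112.3125
  brown: 599 × 1/16 = 37.4375
χ² = Σ (O − E)² / E
  white: (439 − 449.25)² / 449.25 = 0.2339
  black: (119 − 112.3125)² / 112.3125 = 0.3982
  brown: (41 − 37.4375)² / 37.4375 = 0.3390
χ² = 0.2339 + 0.3982 + 0.3390 = 0.9711 ≈ 0.971
Degrees of freedom = 3 − 1 = 2; critical value at α = 0.01 is 9.21.
Since 0.971 < 9.21, we fail to reject the null hypothesis — the data are consistent with the 12:3:1 ratio.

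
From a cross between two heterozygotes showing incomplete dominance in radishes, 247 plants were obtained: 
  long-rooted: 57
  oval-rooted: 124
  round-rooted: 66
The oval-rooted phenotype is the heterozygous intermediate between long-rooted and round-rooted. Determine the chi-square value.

0.660

With incomplete dominance, a heterozygote × heterozygote cross gives a 1:2:1 phenotypic ratio.
Expected counts for N = 247 under a 1:2:1 ratio (total parts = 4):
  long-rooted: 247 × 1/4 = 61.75
  oval-rooted: 247 × 2/4 = 123.5
  round-rooted: 247 × 1/4 = 61.75
χ² = Σ (O − E)² / E
  long-rooted: (57 − 61.75)² / 61.75 = 0.3654
  oval-rooted: (124 − 123.5)² / 123.5 = 0.0020
  round-rooted: (66 − 61.75)² / 61.75 = 0.2925
χ² = 0.3654 + 0.0020 + 0.2925 = 0.6599 ≈ 0.660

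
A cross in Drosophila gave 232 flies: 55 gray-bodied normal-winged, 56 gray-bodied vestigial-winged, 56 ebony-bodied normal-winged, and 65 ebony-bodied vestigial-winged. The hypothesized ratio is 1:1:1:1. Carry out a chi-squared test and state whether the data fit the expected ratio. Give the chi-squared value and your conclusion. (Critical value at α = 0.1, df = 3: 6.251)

1.138; consistent

Under the 1:1:1:1 hypothesis (Σ ratio = 4, N = 232):
  gray-bodied normal-winged: 232 × 1/4 = 58
  gray-bodied vestigial-winged: 232 × 1/4 = 58
  ebony-bodied normal-winged: 232 × 1/4 = 58
  ebony-bodied vestigial-winged: 232 × 1/4 = 58
χ² = Σ (O − E)² / E
  gray-bodied normal-winged: (55 − 58)² / 58 = 0.1552
  gray-bodied vestigial-winged: (56 − 58)² / 58 = 0.0690
  ebony-bodied normal-winged: (56 − 58)² / 58 = 0.0690
  ebony-bodied vestigial-winged: (65 − 58)² / 58 = 0.8448
χ² = 0.1552 + 0.0690 + 0.0690 + 0.8448 = 1.138
Degrees of freedom = 4 − 1 = 3; critical value at α = 0.1 is 6.251.
Since 1.138 < 6.251, we fail to reject the null hypothesis — the data are consistent with the 1:1:1:1 ratio.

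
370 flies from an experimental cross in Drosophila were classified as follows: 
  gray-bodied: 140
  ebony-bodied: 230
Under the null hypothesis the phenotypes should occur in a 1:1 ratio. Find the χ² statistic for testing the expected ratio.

Under the 1:1 hypothesis (Σ ratio = 2, N = 370):
  gray-bodied: 370 × 1/2 = 185
  ebony-bodied: 370 × 1/2 = 185
χ² = Σ (O − E)² / E
  gray-bodied: (140 − 185)² / 185 = 10.9459
  ebony-bodied: (230 − 185)² / 185 = 10.9459
χ² = 10.9459 + 10.9459 = 21.8918 ≈ 21.892

21.892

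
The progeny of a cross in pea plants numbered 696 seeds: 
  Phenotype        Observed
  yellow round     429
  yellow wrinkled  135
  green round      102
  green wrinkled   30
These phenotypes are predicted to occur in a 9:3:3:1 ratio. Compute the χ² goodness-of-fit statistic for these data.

Under the 9:3:3:1 hypothesis (Σ ratio = 16, N = 696):
  yellow round: 696 × 9/16 = 391.5
  yellow wrinkled: 696 × 3/16 = 130.5
  green round: 696 × 3/16 = 130.5
  green wrinkled: 696 × 1/16 = 43.5
χ² = Σ (O − E)² / E
  yellow round: (429 − 391.5)² / 391.5 = 3.5920
  yellow wrinkled: (135 − 130.5)² / 130.5 = 0.1552
  green round: (102 − 130.5)² / 130.5 = 6.2241
  green wrinkled: (30 − 43.5)² / 43.5 = 4.1897
χ² = 3.5920 + 0.1552 + 6.2241 + 4.1897 = 14.161

14.161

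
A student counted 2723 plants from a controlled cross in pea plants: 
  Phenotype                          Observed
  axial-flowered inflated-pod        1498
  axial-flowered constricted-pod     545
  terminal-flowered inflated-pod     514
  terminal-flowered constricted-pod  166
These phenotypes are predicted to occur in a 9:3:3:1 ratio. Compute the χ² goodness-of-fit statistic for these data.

3.190

Expected counts for N = 2723 under a 9:3:3:1 ratio (total parts = 16):
  axial-flowered inflated-pod: 2723 × 9/16 = 1531.6875
  axial-flowered constricted-pod: 2723 × 3/16 = 510.5625
  terminal-flowered inflated-pod: 2723 × 3/16 = 510.5625
  terminal-flowered constricted-pod: 2723 × 1/16 = 170.1875
χ² = Σ (O − E)² / E
  axial-flowered inflated-pod: (1498 − 1531.6875)² / 1531.6875 = 0.7409
  axial-flowered constricted-pod: (545 − 510.5625)² / 510.5625 = 2.3228
  terminal-flowered inflated-pod: (514 − 510.5625)² / 510.5625 = 0.0231
  terminal-flowered constricted-pod: (166 − 170.1875)² / 170.1875 = 0.1030
χ² = 0.7409 + 2.3228 + 0.0231 + 0.1030 = 3.1898 ≈ 3.190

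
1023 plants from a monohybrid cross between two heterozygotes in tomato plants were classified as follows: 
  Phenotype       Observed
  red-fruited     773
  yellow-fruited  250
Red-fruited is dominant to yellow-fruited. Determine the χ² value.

For a monohybrid cross between heterozygotes with complete dominance, the expected phenotypic ratio is 3:1.
Under the 3:1 hypothesis (Σ ratio = 4, N = 1023):
  red-fruited: 1023 × 3/4 = 767.25
  yellow-fruited: 1023 × 1/4 = 255.75
χ² = Σ (O − E)² / E
  red-fruited: (773 − 767.25)² / 767.25 = 0.0431
  yellow-fruited: (250 − 255.75)² / 255.75 = 0.1293
χ² = 0.0431 + 0.1293 = 0.1724 ≈ 0.172

0.172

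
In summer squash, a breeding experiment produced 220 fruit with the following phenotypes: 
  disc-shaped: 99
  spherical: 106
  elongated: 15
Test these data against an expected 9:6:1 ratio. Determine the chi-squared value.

Expected counts for N = 220 under a 9:6:1 ratio (total parts = 16):
  disc-shaped: 220 × 9/16 = 123.75
  spherical: 220 × 6/16 = 82.5
  elongated: 220 × 1/16 = 13.75
χ² = Σ (O − E)² / E
  disc-shaped: (99 − 123.75)² / 123.75 = 4.9500
  spherical: (106 − 82.5)² / 82.5 = 6.6939
  elongated: (15 − 13.75)² / 13.75 = 0.1136
χ² = 4.9500 + 6.6939 + 0.1136 = 11.7575 ≈ 11.758

11.758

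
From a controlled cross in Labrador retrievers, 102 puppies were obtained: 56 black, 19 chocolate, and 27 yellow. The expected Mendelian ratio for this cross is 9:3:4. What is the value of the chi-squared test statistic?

0.122

Expected counts for N = 102 under a 9:3:4 ratio (total parts = 16):
  black: 102 × 9/16 = 57.375
  chocolate: 102 × 3/16 = 19.125
  yellow: 102 × 4/16 = 25.5
χ² = Σ (O − E)² / E
  black: (56 − 57.375)² / 57.375 = 0.0330
  chocolate: (19 − 19.125)² / 19.125 = 0.0008
  yellow: (27 − 25.5)² / 25.5 = 0.0882
χ² = 0.0330 + 0.0008 + 0.0882 = 0.122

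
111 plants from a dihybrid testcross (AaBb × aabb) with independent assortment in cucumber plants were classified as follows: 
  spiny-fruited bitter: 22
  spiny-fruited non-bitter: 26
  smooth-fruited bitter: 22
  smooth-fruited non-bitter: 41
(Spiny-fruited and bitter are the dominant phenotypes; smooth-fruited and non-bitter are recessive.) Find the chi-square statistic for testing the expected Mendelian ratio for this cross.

8.820

A dihybrid testcross with independent assortment gives a 1:1:1:1 ratio.
Total ratio parts = 4. Expected numbers out of 111:
  spiny-fruited bitter: 111 × 1/4 = 27.75
  spiny-fruited non-bitter: 111 × 1/4 = 27.75
  smooth-fruited bitter: 111 × 1/4 = 27.75
  smooth-fruited non-bitter: 111 × 1/4 = 27.75
χ² = Σ (O − E)² / E
  spiny-fruited bitter: (22 − 27.75)² / 27.75 = 1.1914
  spiny-fruited non-bitter: (26 − 27.75)² / 27.75 = 0.1104
  smooth-fruited bitter: (22 − 27.75)² / 27.75 = 1.1914
  smooth-fruited non-bitter: (41 − 27.75)² / 27.75 = 6.3266
χ² = 1.1914 + 0.1104 + 1.1914 + 6.3266 = 8.8198 ≈ 8.820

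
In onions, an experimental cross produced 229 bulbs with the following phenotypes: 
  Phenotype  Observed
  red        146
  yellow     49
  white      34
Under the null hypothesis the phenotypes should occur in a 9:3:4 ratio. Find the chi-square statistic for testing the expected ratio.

12.591

Total ratio parts = 16. Expected numbers out of 229:
  red: 229 × 9/16 = 128.8125
  yellow: 229 × 3/16 = 42.9375
  white: 229 × 4/16 = 57.25
χ² = Σ (O − E)² / E
  red: (146 − 128.8125)² / 128.8125 = 2.2933
  yellow: (49 − 42.9375)² / 42.9375 = 0.8560
  white: (34 − 57.25)² / 57.25 = 9.4421
χ² = 2.2933 + 0.8560 + 9.4421 = 12.5914 ≈ 12.591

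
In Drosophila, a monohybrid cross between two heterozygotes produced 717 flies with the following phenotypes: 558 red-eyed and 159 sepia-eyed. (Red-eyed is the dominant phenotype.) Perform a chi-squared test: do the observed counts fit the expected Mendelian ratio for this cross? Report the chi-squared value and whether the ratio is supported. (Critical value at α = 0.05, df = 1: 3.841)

3.050; consistent

For a monohybrid cross between heterozygotes with complete dominance, the expected phenotypic ratio is 3:1.
Expected counts for N = 717 under a 3:1 ratio (total parts = 4):
  red-eyed: 717 × 3/4 = 537.75
  sepia-eyed: 717 × 1/4 = 179.25
χ² = Σ (O − E)² / E
  red-eyed: (558 − 537.75)² / 537.75 = 0.7626
  sepia-eyed: (159 − 179.25)² / 179.25 = 2.2877
χ² = 0.7626 + 2.2877 = 3.0503 ≈ 3.050
Degrees of freedom = 2 − 1 = 1; critical value at α = 0.05 is 3.841.
Since 3.050 < 3.841, we fail to reject the null hypothesis — the data are consistent with the 3:1 ratio.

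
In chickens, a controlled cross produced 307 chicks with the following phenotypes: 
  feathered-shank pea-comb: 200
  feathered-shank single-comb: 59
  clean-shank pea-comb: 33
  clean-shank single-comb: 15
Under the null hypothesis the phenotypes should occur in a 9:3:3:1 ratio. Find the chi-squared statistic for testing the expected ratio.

15.751

The 9:3:3:1 ratio has 16 parts, so with N = 307 the expected counts are:
  feathered-shank pea-comb: 307 × 9/16 = 172.6875
  feathered-shank single-comb: 307 × 3/16 = 57.5625
  clean-shank pea-comb: 307 × 3/16 = 57.5625
  clean-shank single-comb: 307 × 1/16 = 19.1875
χ² = Σ (O − E)² / E
  feathered-shank pea-comb: (200 − 172.6875)² / 172.6875 = 4.3198
  feathered-shank single-comb: (59 − 57.5625)² / 57.5625 = 0.0359
  clean-shank pea-comb: (33 − 57.5625)² / 57.5625 = 10.4811
  clean-shank single-comb: (15 − 19.1875)² / 19.1875 = 0.9139
χ² = 4.3198 + 0.0359 + 10.4811 + 0.9139 = 15.7507 ≈ 15.751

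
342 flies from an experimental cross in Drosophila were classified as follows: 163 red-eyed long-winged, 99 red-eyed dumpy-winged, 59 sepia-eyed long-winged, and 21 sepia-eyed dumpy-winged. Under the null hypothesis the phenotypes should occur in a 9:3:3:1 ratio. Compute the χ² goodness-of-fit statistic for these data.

Expected counts for N = 342 under a 9:3:3:1 ratio (total parts = 16):
  red-eyed long-winged: 342 × 9/16 = 192.375
  red-eyed dumpy-winged: 342 × 3/16 = 64.125
  sepia-eyed long-winged: 342 × 3/16 = 64.125
  sepia-eyed dumpy-winged: 342 × 1/16 = 21.375
χ² = Σ (O − E)² / E
  red-eyed long-winged: (163 − 192.375)² / 192.375 = 4.4855
  red-eyed dumpy-winged: (99 − 64.125)² / 64.125 = 18.9671
  sepia-eyed long-winged: (59 − 64.125)² / 64.125 = 0.4096
  sepia-eyed dumpy-winged: (21 − 21.375)² / 21.375 = 0.0066
χ² = 4.4855 + 18.9671 + 0.4096 + 0.0066 = 23.8688 ≈ 23.869

23.869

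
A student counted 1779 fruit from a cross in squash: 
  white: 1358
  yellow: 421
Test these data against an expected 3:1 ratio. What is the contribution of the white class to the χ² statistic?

Under the 3:1 hypothesis (Σ ratio = 4, N = 1779):
  white: 1779 × 3/4 = 1334.25
  yellow: 1779 × 1/4 = 444.75
Contribution of white: (1358 − 1334.25)² / 1334.25 = 0.4228

0.423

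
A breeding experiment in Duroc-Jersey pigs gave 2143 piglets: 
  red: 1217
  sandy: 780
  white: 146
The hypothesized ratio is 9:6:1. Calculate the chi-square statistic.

1.892

Total ratio parts = 16. Expected numbers out of 2143:
  red: 2143 × 9/16 = 1205.4375
  sandy: 2143 × 6/16 = 803.625
  white: 2143 × 1/16 = 133.9375
χ² = Σ (O − E)² / E
  red: (1217 − 1205.4375)² / 1205.4375 = 0.1109
  sandy: (780 − 803.625)² / 803.625 = 0.6945
  white: (146 − 133.9375)² / 133.9375 = 1.0864
χ² = 0.1109 + 0.6945 + 1.0864 = 1.8918 ≈ 1.892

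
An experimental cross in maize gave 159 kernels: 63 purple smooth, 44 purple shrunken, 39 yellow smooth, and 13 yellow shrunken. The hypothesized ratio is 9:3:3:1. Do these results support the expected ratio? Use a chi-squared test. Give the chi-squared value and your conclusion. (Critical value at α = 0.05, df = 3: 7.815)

18.342; not consistent

Total ratio parts = 16. Expected numbers out of 159:
  purple smooth: 159 × 9/16 = 89.4375
  purple shrunken: 159 × 3/16 = 29.8125
  yellow smooth: 159 × 3/16 = 29.8125
  yellow shrunken: 159 × 1/16 = 9.9375
χ² = Σ (O − E)² / E
  purple smooth: (63 − 89.4375)² / 89.4375 = 7.8149
  purple shrunken: (44 − 29.8125)² / 29.8125 = 6.7517
  yellow smooth: (39 − 29.8125)² / 29.8125 = 2.8314
  yellow shrunken: (13 − 9.9375)² / 9.9375 = 0.9438
χ² = 7.8149 + 6.7517 + 2.8314 + 0.9438 = 18.3418 ≈ 18.342
Degrees of freedom = 4 − 1 = 3; critical value at α = 0.05 is 7.815.
Since 18.342 > 7.815, we reject the null hypothesis — the data do not fit the 9:3:3:1 ratio.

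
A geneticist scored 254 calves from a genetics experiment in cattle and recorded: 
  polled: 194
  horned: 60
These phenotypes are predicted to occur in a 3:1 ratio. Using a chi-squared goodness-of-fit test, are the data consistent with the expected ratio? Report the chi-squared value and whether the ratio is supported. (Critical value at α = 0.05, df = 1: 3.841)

Under the 3:1 hypothesis (Σ ratio = 4, N = 254):
  polled: 254 × 3/4 = 190.5
  horned: 254 × 1/4 = 63.5
χ² = Σ (O − E)² / E
  polled: (194 − 190.5)² / 190.5 = 0.0643
  horned: (60 − 63.5)² / 63.5 = 0.1929
χ² = 0.0643 + 0.1929 = 0.2572 ≈ 0.257
Degrees of freedom = 2 − 1 = 1; critical value at α = 0.05 is 3.841.
Since 0.257 < 3.841, we fail to reject the null hypothesis — the data are consistent with the 3:1 ratio.

0.257; consistent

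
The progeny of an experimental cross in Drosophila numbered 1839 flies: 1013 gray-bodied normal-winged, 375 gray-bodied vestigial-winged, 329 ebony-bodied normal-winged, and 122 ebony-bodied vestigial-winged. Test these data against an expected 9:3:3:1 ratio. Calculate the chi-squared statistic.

The 9:3:3:1 ratio has 16 parts, so with N = 1839 the expected counts are:
  gray-bodied normal-winged: 1839 × 9/16 = 1034.4375
  gray-bodied vestigial-winged: 1839 × 3/16 = 344.8125
  ebony-bodied normal-winged: 1839 × 3/16 = 344.8125
  ebony-bodied vestigial-winged: 1839 × 1/16 = 114.9375
χ² = Σ (O − E)² / E
  gray-bodied normal-winged: (1013 − 1034.4375)² / 1034.4375 = 0.4443
  gray-bodied vestigial-winged: (375 − 344.8125)² / 344.8125 = 2.6428
  ebony-bodied normal-winged: (329 − 344.8125)² / 344.8125 = 0.7251
  ebony-bodied vestigial-winged: (122 − 114.9375)² / 114.9375 = 0.4340
χ² = 0.4443 + 2.6428 + 0.7251 + 0.4340 = 4.2462 ≈ 4.246

4.246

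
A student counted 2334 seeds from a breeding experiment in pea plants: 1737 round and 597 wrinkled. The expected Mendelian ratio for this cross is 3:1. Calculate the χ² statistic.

0.416

Under the 3:1 hypothesis (Σ ratio = 4, N = 2334):
  round: 2334 × 3/4 = 1750.5
  wrinkled: 2334 × 1/4 = 583.5
χ² = Σ (O − E)² / E
  round: (1737 − 1750.5)² / 1750.5 = 0.1041
  wrinkled: (597 − 583.5)² / 583.5 = 0.3123
χ² = 0.1041 + 0.3123 = 0.4164 ≈ 0.416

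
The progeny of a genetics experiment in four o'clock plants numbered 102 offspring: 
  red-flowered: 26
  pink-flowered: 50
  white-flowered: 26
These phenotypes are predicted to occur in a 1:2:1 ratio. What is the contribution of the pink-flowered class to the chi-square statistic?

Total ratio parts = 4. Expected numbers out of 102:
  red-flowered: 102 × 1/4 = 25.5
  pink-flowered: 102 × 2/4 = 51
  white-flowered: 102 × 1/4 = 25.5
Contribution of pink-flowered: (50 − 51)² / 51 = 0.0196

0.020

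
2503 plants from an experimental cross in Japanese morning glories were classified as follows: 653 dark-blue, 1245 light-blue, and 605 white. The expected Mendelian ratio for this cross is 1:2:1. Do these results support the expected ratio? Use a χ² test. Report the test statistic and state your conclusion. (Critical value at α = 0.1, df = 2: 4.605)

Expected counts for N = 2503 under a 1:2:1 ratio (total parts = 4):
  dark-blue: 2503 × 1/4 = 625.75
  light-blue: 2503 × 2/4 = 1251.5
  white: 2503 × 1/4 = 625.75
χ² = Σ (O − E)² / E
  dark-blue: (653 − 625.75)² / 625.75 = 1.1867
  light-blue: (1245 − 1251.5)² / 1251.5 = 0.0338
  white: (605 − 625.75)² / 625.75 = 0.6881
χ² = 1.1867 + 0.0338 + 0.6881 = 1.9086 ≈ 1.909
Degrees of freedom = 3 − 1 = 2; critical value at α = 0.1 is 4.605.
Since 1.909 < 4.605, we fail to reject the null hypothesis — the data are consistent with the 1:2:1 ratio.

1.909; consistent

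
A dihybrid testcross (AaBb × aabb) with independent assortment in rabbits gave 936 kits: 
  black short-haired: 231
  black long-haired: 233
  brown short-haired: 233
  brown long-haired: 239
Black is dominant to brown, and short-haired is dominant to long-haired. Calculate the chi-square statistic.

0.154

A dihybrid testcross with independent assortment gives a 1:1:1:1 ratio.
The 1:1:1:1 ratio has 4 parts, so with N = 936 the expected counts are:
  black short-haired: 936 × 1/4 = 234
  black long-haired: 936 × 1/4 = 234
  brown short-haired: 936 × 1/4 = 234
  brown long-haired: 936 × 1/4 = 234
χ² = Σ (O − E)² / E
  black short-haired: (231 − 234)² / 234 = 0.0385
  black long-haired: (233 − 234)² / 234 = 0.0043
  brown short-haired: (233 − 234)² / 234 = 0.0043
  brown long-haired: (239 − 234)² / 234 = 0.1068
χ² = 0.0385 + 0.0043 + 0.0043 + 0.1068 = 0.1539 ≈ 0.154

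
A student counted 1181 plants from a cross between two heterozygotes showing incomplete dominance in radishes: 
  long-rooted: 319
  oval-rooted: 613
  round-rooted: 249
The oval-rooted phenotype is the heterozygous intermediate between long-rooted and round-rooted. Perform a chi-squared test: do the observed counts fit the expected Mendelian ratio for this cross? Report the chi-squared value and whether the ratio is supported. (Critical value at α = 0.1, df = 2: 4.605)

With incomplete dominance, a heterozygote × heterozygote cross gives a 1:2:1 phenotypic ratio.
Expected counts for N = 1181 under a 1:2:1 ratio (total parts = 4):
  long-rooted: 1181 × 1/4 = 295.25
  oval-rooted: 1181 × 2/4 = 590.5
  round-rooted: 1181 × 1/4 = 295.25
χ² = Σ (O − E)² / E
  long-rooted: (319 − 295.25)² / 295.25 = 1.9105
  oval-rooted: (613 − 590.5)² / 590.5 = 0.8573
  round-rooted: (249 − 295.25)² / 295.25 = 7.2449
χ² = 1.9105 + 0.8573 + 7.2449 = 10.0127 ≈ 10.013
Degrees of freedom = 3 − 1 = 2; critical value at α = 0.1 is 4.605.
Since 10.013 > 4.605, we reject the null hypothesis — the data do not fit the 1:2:1 ratio.

10.013; not consistent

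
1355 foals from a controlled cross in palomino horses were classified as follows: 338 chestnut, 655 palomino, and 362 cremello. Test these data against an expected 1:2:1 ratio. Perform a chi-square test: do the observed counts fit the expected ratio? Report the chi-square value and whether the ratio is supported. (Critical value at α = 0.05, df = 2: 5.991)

Total ratio parts = 4. Expected numbers out of 1355:
  chestnut: 1355 × 1/4 = 338.75
  palomino: 1355 × 2/4 = 677.5
  cremello: 1355 × 1/4 = 338.75
χ² = Σ (O − E)² / E
  chestnut: (338 − 338.75)² / 338.75 = 0.0017
  palomino: (655 − 677.5)² / 677.5 = 0.7472
  cremello: (362 − 338.75)² / 338.75 = 1.5958
χ² = 0.0017 + 0.7472 + 1.5958 = 2.3447 ≈ 2.345
Degrees of freedom = 3 − 1 = 2; critical value at α = 0.05 is 5.991.
Since 2.345 < 5.991, we fail to reject the null hypothesis — the data are consistent with the 1:2:1 ratio.

2.345; consistent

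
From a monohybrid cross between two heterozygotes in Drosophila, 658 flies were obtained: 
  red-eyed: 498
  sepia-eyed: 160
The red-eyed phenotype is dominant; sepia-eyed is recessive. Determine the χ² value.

0.164

For a monohybrid cross between heterozygotes with complete dominance, the expected phenotypic ratio is 3:1.
Under the 3:1 hypothesis (Σ ratio = 4, N = 658):
  red-eyed: 658 × 3/4 = 493.5
  sepia-eyed: 658 × 1/4 = 164.5
χ² = Σ (O − E)² / E
  red-eyed: (498 − 493.5)² / 493.5 = 0.0410
  sepia-eyed: (160 − 164.5)² / 164.5 = 0.1231
χ² = 0.0410 + 0.1231 = 0.1641 ≈ 0.164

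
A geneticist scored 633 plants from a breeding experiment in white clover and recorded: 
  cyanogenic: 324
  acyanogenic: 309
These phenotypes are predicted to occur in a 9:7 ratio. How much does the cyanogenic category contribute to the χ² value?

The 9:7 ratio has 16 parts, so with N = 633 the expected counts are:
  cyanogenic: 633 × 9/16 = 356.0625
  acyanogenic: 633 × 7/16 = 276.9375
Contribution of cyanogenic: (324 − 356.0625)² / 356.0625 = 2.8871

2.887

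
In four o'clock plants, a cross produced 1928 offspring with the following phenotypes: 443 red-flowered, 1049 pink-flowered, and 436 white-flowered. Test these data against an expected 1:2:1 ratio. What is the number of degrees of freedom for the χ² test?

2

A goodness-of-fit test with 3 phenotype classes has df = 3 − 1 = 2.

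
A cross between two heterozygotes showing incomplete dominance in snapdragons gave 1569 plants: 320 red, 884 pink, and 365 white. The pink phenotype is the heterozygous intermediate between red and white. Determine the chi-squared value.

With incomplete dominance, a heterozygote × heterozygote cross gives a 1:2:1 phenotypic ratio.
Under the 1:2:1 hypothesis (Σ ratio = 4, N = 1569):
  red: 1569 × 1/4 = 392.25
  pink: 1569 × 2/4 = 784.5
  white: 1569 × 1/4 = 392.25
χ² = Σ (O − E)² / E
  red: (320 − 392.25)² / 392.25 = 13.3080
  pink: (884 − 784.5)² / 784.5 = 12.6198
  white: (365 − 392.25)² / 392.25 = 1.8931
χ² = 13.3080 + 12.6198 + 1.8931 = 27.8209 ≈ 27.821

27.821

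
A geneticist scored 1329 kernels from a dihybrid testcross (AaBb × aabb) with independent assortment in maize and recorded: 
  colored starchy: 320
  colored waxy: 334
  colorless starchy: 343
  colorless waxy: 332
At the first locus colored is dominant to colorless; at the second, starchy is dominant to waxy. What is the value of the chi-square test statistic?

0.809

A dihybrid testcross with independent assortment gives a 1:1:1:1 ratio.
Total ratio parts = 4. Expected numbers out of 1329:
  colored starchy: 1329 × 1/4 = 332.25
  colored waxy: 1329 × 1/4 = 332.25
  colorless starchy: 1329 × 1/4 = 332.25
  colorless waxy: 1329 × 1/4 = 332.25
χ² = Σ (O − E)² / E
  colored starchy: (320 − 332.25)² / 332.25 = 0.4517
  colored waxy: (334 − 332.25)² / 332.25 = 0.0092
  colorless starchy: (343 − 332.25)² / 332.25 = 0.3478
  colorless waxy: (332 − 332.25)² / 332.25 = 0.0002
χ² = 0.4517 + 0.0092 + 0.3478 + 0.0002 = 0.8089 ≈ 0.809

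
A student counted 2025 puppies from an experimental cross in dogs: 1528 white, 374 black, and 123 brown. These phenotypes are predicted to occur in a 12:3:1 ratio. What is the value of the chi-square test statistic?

0.242

The 12:3:1 ratio has 16 parts, so with N = 2025 the expected counts are:
  white: 2025 × 12/16 = 1518.75
  black: 2025 × 3/16 = 379.6875
  brown: 2025 × 1/16 = 126.5625
χ² = Σ (O − E)² / E
  white: (1528 − 1518.75)² / 1518.75 = 0.0563
  black: (374 − 379.6875)² / 379.6875 = 0.0852
  brown: (123 − 126.5625)² / 126.5625 = 0.1003
χ² = 0.0563 + 0.0852 + 0.1003 = 0.2418 ≈ 0.242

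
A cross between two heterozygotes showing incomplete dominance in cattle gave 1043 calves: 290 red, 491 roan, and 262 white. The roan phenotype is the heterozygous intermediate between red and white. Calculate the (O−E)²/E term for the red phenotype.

With incomplete dominance, a heterozygote × heterozygote cross gives a 1:2:1 phenotypic ratio.
Expected counts for N = 1043 under a 1:2:1 ratio (total parts = 4):
  red: 1043 × 1/4 = 260.75
  roan: 1043 × 2/4 = 521.5
  white: 1043 × 1/4 = 260.75
Contribution of red: (290 − 260.75)² / 260.75 = 3.2812

3.281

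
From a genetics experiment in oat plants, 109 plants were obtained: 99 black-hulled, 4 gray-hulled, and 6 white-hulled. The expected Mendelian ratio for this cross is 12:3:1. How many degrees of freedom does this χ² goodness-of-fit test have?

2

A goodness-of-fit test with 3 phenotype classes has df = 3 − 1 = 2.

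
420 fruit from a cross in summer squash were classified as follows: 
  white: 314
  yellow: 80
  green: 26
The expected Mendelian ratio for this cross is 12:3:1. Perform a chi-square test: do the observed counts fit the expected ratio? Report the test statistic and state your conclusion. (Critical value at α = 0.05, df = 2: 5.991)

Total ratio parts = 16. Expected numbers out of 420:
  white: 420 × 12/16 = 315
  yellow: 420 × 3/16 = 78.75
  green: 420 × 1/16 = 26.25
χ² = Σ (O − E)² / E
  white: (314 − 315)² / 315 = 0.0032
  yellow: (80 − 78.75)² / 78.75 = 0.0198
  green: (26 − 26.25)² / 26.25 = 0.0024
χ² = 0.0032 + 0.0198 + 0.0024 = 0.0254 ≈ 0.025
Degrees of freedom = 3 − 1 = 2; critical value at α = 0.05 is 5.991.
Since 0.025 < 5.991, we fail to reject the null hypothesis — the data are consistent with the 12:3:1 ratio.

0.025; consistent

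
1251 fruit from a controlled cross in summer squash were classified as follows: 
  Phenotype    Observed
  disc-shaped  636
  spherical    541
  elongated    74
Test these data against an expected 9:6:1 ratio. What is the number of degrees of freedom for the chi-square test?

A goodness-of-fit test with 3 phenotype classes has df = 3 − 1 = 2.

2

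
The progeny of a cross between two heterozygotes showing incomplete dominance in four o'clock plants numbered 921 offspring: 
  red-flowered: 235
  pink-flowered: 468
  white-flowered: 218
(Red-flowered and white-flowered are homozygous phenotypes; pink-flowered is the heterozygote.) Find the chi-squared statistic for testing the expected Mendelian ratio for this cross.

With incomplete dominance, a heterozygote × heterozygote cross gives a 1:2:1 phenotypic ratio.
Under the 1:2:1 hypothesis (Σ ratio = 4, N = 921):
  red-flowered: 921 × 1/4 = 230.25
  pink-flowered: 921 × 2/4 = 460.5
  white-flowered: 921 × 1/4 = 230.25
χ² = Σ (O − E)² / E
  red-flowered: (235 − 230.25)² / 230.25 = 0.0980
  pink-flowered: (468 − 460.5)² / 460.5 = 0.1221
  white-flowered: (218 − 230.25)² / 230.25 = 0.6517
χ² = 0.0980 + 0.1221 + 0.6517 = 0.8718 ≈ 0.872

0.872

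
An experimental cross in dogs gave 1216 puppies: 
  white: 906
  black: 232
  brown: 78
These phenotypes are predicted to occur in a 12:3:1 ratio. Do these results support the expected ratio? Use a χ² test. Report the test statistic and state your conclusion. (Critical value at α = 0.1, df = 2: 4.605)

Total ratio parts = 16. Expected numbers out of 1216:
  white: 1216 × 12/16 = 912
  black: 1216 × 3/16 = 228
  brown: 1216 × 1/16 = 76
χ² = Σ (O − E)² / E
  white: (906 − 912)² / 912 = 0.0395
  black: (232 − 228)² / 228 = 0.0702
  brown: (78 − 76)² / 76 = 0.0526
χ² = 0.0395 + 0.0702 + 0.0526 = 0.1623 ≈ 0.162
Degrees of freedom = 3 − 1 = 2; critical value at α = 0.1 is 4.605.
Since 0.162 < 4.605, we fail to reject the null hypothesis — the data are consistent with the 12:3:1 ratio.

0.162; consistent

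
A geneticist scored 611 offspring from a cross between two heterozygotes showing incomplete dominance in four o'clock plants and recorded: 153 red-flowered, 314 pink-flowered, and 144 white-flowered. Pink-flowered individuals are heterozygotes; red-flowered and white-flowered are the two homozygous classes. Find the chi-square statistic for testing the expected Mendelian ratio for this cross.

With incomplete dominance, a heterozygote × heterozygote cross gives a 1:2:1 phenotypic ratio.
Expected counts for N = 611 under a 1:2:1 ratio (total parts = 4):
  red-flowered: 611 × 1/4 = 152.75
  pink-flowered: 611 × 2/4 = 305.5
  white-flowered: 611 × 1/4 = 152.75
χ² = Σ (O − E)² / E
  red-flowered: (153 − 152.75)² / 152.75 = 0.0004
  pink-flowered: (314 − 305.5)² / 305.5 = 0.2365
  white-flowered: (144 − 152.75)² / 152.75 = 0.5012
χ² = 0.0004 + 0.2365 + 0.5012 = 0.7381 ≈ 0.738

0.738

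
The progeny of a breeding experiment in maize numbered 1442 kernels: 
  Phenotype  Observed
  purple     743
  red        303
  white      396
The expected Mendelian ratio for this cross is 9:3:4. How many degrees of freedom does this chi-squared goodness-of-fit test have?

A goodness-of-fit test with 3 phenotype classes has df = 3 − 1 = 2.

2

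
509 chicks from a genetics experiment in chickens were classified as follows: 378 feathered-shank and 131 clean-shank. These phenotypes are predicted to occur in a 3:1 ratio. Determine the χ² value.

0.147

Under the 3:1 hypothesis (Σ ratio = 4, N = 509):
  feathered-shank: 509 × 3/4 = 381.75
  clean-shank: 509 × 1/4 = 127.25
χ² = Σ (O − E)² / E
  feathered-shank: (378 − 381.75)² / 381.75 = 0.0368
  clean-shank: (131 − 127.25)² / 127.25 = 0.1105
χ² = 0.0368 + 0.1105 = 0.1473 ≈ 0.147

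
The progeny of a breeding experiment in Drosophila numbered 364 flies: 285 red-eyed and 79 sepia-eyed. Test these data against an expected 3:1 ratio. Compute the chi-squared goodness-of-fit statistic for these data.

2.110

Expected counts for N = 364 under a 3:1 ratio (total parts = 4):
  red-eyed: 364 × 3/4 = 273
  sepia-eyed: 364 × 1/4 = 91
χ² = Σ (O − E)² / E
  red-eyed: (285 − 273)² / 273 = 0.5275
  sepia-eyed: (79 − 91)² / 91 = 1.5824
χ² = 0.5275 + 1.5824 = 2.1099 ≈ 2.110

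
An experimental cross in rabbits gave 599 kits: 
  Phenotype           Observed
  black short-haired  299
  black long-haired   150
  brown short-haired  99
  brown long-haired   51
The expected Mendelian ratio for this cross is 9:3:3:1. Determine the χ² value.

The 9:3:3:1 ratio has 16 parts, so with N = 599 the expected counts are:
  black short-haired: 599 × 9/16 = 336.9375
  black long-haired: 599 × 3/16 = 112.3125
  brown short-haired: 599 × 3/16 = 112.3125
  brown long-haired: 599 × 1/16 = 37.4375
χ² = Σ (O − E)² / E
  black short-haired: (299 − 336.9375)² / 336.9375 = 4.2716
  black long-haired: (150 − 112.3125)² / 112.3125 = 12.6464
  brown short-haired: (99 − 112.3125)² / 112.3125 = 1.5779
  brown long-haired: (51 − 37.4375)² / 37.4375 = 4.9133
χ² = 4.2716 + 12.6464 + 1.5779 + 4.9133 = 23.4092 ≈ 23.409

23.409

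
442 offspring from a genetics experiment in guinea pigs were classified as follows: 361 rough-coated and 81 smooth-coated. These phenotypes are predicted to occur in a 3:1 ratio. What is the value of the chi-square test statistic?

Under the 3:1 hypothesis (Σ ratio = 4, N = 442):
  rough-coated: 442 × 3/4 = 331.5
  smooth-coated: 442 × 1/4 = 110.5
χ² = Σ (O − E)² / E
  rough-coated: (361 − 331.5)² / 331.5 = 2.6252
  smooth-coated: (81 − 110.5)² / 110.5 = 7.8756
χ² = 2.6252 + 7.8756 = 10.5008 ≈ 10.501

10.501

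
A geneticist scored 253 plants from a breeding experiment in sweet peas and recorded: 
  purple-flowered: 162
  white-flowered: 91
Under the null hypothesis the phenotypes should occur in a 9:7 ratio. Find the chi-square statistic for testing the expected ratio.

Expected counts for N = 253 under a 9:7 ratio (total parts = 16):
  purple-flowered: 253 × 9/16 = 142.3125
  white-flowered: 253 × 7/16 = 110.6875
χ² = Σ (O − E)² / E
  purple-flowered: (162 − 142.3125)² / 142.3125 = 2.7236
  white-flowered: (91 − 110.6875)² / 110.6875 = 3.5017
χ² = 2.7236 + 3.5017 = 6.2253 ≈ 6.225

6.225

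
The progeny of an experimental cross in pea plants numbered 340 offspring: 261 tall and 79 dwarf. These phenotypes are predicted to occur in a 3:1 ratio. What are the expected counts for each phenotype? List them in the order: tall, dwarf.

The 3:1 ratio has 4 parts, so with N = 340 the expected counts are:
  tall: 340 × 3/4 = 255
  dwarf: 340 × 1/4 = 85

255, 85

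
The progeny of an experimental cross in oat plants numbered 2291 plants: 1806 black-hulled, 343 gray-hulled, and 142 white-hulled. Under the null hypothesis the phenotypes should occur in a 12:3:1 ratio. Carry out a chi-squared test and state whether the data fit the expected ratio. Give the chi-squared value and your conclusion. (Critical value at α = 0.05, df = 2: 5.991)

The 12:3:1 ratio has 16 parts, so with N = 2291 the expected counts are:
  black-hulled: 2291 × 12/16 = 1718.25
  gray-hulled: 2291 × 3/16 = 429.5625
  white-hulled: 2291 × 1/16 = 143.1875
χ² = Σ (O − E)² / E
  black-hulled: (1806 − 1718.25)² / 1718.25 = 4.4813
  gray-hulled: (343 − 429.5625)² / 429.5625 = 17.4435
  white-hulled: (142 − 143.1875)² / 143.1875 = 0.0098
χ² = 4.4813 + 17.4435 + 0.0098 = 21.9346 ≈ 21.935
Degrees of freedom = 3 − 1 = 2; critical value at α = 0.05 is 5.991.
Since 21.935 > 5.991, we reject the null hypothesis — the data do not fit the 12:3:1 ratio.

21.935; not consistent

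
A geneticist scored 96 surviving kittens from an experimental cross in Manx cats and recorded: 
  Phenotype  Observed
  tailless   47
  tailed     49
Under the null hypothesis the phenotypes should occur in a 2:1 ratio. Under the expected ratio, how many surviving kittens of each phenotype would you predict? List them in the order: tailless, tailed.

Total ratio parts = 3. Expected numbers out of 96:
  tailless: 96 × 2/3 = 64
  tailed: 96 × 1/3 = 32

64, 32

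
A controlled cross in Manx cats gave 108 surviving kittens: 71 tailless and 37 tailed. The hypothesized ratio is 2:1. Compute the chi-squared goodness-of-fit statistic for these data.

The 2:1 ratio has 3 parts, so with N = 108 the expected counts are:
  tailless: 108 × 2/3 = 72
  tailed: 108 × 1/3 = 36
χ² = Σ (O − E)² / E
  tailless: (71 − 72)² / 72 = 0.0139
  tailed: (37 − 36)² / 36 = 0.0278
χ² = 0.0139 + 0.0278 = 0.0417 ≈ 0.042

0.042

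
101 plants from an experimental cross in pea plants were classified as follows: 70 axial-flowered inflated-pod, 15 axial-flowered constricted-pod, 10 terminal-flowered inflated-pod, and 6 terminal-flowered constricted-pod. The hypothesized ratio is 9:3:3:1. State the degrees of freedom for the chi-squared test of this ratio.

A goodness-of-fit test with 4 phenotype classes has df = 4 − 1 = 3.

3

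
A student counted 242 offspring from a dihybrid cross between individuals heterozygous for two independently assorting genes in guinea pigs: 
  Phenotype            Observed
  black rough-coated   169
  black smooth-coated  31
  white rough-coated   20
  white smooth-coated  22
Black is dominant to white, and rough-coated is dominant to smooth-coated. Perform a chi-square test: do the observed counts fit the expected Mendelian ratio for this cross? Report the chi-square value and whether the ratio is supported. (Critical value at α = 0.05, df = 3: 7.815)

29.809; not consistent

A dihybrid F₂ with independent assortment and complete dominance at both loci gives a 9:3:3:1 phenotypic ratio.
Total ratio parts = 16. Expected numbers out of 242:
  black rough-coated: 242 × 9/16 = 136.125
  black smooth-coated: 242 × 3/16 = 45.375
  white rough-coated: 242 × 3/16 = 45.375
  white smooth-coated: 242 × 1/16 = 15.125
χ² = Σ (O − E)² / E
  black rough-coated: (169 − 136.125)² / 136.125 = 7.9395
  black smooth-coated: (31 − 45.375)² / 45.375 = 4.5541
  white rough-coated: (20 − 45.375)² / 45.375 = 14.1904
  white smooth-coated: (22 − 15.125)² / 15.125 = 3.1250
χ² = 7.9395 + 4.5541 + 14.1904 + 3.1250 = 29.809
Degrees of freedom = 4 − 1 = 3; critical value at α = 0.05 is 7.815.
Since 29.809 > 7.815, we reject the null hypothesis — the data do not fit the 9:3:3:1 ratio.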